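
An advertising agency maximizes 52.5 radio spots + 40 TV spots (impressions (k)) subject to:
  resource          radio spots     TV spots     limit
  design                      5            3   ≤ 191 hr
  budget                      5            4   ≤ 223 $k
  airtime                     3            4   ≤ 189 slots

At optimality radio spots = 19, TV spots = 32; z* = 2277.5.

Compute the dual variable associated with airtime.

At the optimum: design uses 191 of 191 (binding); budget uses 223 of 223 (binding); airtime uses 185 of 189 (slack = 4).
Slack constraints have shadow price 0 (complementary slackness).
The binding rows give the dual system: 5·y_design + 5·y_budget = 52.5 and 3·y_design + 4·y_budget = 40.
Solving: y_design = 2, y_budget = 8.5.
Shadow price of airtime = 0.

0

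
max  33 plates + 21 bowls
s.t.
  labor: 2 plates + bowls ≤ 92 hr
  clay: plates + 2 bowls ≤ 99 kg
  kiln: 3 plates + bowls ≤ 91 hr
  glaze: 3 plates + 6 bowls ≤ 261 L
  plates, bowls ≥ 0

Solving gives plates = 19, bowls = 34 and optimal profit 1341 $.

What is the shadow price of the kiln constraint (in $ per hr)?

9

At the optimum: labor uses 72 of 92 (slack = 20); clay uses 87 of 99 (slack = 12); kiln uses 91 of 91 (binding); glaze uses 261 of 261 (binding).
Since labor, clay are not tight, their duals are 0.
From A_Bᵀ y = c: 3·y_kiln + 3·y_glaze = 33; 1·y_kiln + 6·y_glaze = 21.
Solving: y_kiln = 9, y_glaze = 2.
Shadow price of kiln = 9.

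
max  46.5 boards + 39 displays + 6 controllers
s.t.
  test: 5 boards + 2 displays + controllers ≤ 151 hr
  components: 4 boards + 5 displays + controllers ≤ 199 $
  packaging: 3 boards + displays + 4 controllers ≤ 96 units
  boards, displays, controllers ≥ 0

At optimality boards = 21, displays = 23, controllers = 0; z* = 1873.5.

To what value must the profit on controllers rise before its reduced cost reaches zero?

10.5

Binding: test and components. Non-binding: packaging (10 unused).
By complementary slackness, y = 0 for the non-binding constraint.
Dual feasibility on the basic columns requires 5·y_test + 4·y_components = 46.5, 2·y_test + 5·y_components = 39.
This yields shadow prices y_test = 4.5, y_components = 6.
controllers enters the basis when its profit ≥ yᵀa₃ = 4.5·1 + 6·1 = 10.5.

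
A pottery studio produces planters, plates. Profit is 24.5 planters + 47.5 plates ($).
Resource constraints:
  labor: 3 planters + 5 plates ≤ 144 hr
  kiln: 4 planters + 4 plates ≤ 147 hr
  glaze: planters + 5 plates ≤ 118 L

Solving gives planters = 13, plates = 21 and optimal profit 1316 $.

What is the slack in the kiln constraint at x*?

kiln used = 4·13 + 4·21 = 136; slack = 147 − 136 = 11.

11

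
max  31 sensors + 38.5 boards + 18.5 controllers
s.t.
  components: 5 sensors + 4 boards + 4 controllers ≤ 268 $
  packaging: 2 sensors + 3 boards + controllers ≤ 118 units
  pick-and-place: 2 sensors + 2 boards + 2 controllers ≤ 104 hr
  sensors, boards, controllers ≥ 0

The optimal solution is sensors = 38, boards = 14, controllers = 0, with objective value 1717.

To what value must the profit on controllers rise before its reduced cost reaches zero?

23.5

Binding: packaging and pick-and-place. Non-binding: components (22 unused).
Slack constraints have shadow price 0 (complementary slackness).
The binding rows give the dual system: 2·y_packaging + 2·y_pick-and-place = 31 and 3·y_packaging + 2·y_pick-and-place = 38.5.
This yields shadow prices y_packaging = 7.5, y_pick-and-place = 8.
controllers enters the basis when its profit ≥ yᵀa₃ = 7.5·1 + 8·2 = 23.5.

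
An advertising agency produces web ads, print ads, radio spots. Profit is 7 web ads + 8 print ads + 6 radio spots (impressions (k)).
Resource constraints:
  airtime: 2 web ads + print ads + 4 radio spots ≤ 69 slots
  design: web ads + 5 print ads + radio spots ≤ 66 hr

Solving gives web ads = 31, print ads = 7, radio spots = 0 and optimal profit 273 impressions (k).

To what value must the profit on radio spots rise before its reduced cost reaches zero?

13

Both airtime and design are binding at x*.
Dual feasibility on the basic columns requires 2·y_airtime + 1·y_design = 7, 1·y_airtime + 5·y_design = 8.
Solving: y_airtime = 3, y_design = 1.
radio spots enters the basis when its profit ≥ yᵀa₃ = 3·4 + 1·1 = 13.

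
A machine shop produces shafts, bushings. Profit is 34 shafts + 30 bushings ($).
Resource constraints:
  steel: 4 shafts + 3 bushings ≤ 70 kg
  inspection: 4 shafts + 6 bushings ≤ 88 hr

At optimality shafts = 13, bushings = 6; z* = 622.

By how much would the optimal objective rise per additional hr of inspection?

1.5

Check each constraint at x*: steel 70/70 (tight); inspection 88/88 (tight).
From A_Bᵀ y = c: 4·y_steel + 4·y_inspection = 34; 3·y_steel + 6·y_inspection = 30.
→ y_steel = 7 and y_inspection = 1.5.
Shadow price of inspection = 1.5.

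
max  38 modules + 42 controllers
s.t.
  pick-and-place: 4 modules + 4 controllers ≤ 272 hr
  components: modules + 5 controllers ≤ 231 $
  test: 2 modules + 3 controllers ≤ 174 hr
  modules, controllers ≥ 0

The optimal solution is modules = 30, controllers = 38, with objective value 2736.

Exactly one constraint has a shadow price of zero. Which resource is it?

components

pick-and-place: 272/272 (binding)
components: 220/231 (slack 11)
test: 174/174 (binding)
By complementary slackness, a constraint with positive slack has shadow price 0 → components.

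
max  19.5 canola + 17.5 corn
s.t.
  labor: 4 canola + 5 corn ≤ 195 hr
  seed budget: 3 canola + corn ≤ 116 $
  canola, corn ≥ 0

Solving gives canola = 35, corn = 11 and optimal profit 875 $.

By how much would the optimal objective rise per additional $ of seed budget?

2.5

Check each constraint at x*: labor 195/195 (tight); seed budget 116/116 (tight).
The binding rows give the dual system: 4·y_labor + 3·y_seed budget = 19.5 and 5·y_labor + 1·y_seed budget = 17.5.
Solving: y_labor = 3, y_seed budget = 2.5.
Shadow price of seed budget = 2.5.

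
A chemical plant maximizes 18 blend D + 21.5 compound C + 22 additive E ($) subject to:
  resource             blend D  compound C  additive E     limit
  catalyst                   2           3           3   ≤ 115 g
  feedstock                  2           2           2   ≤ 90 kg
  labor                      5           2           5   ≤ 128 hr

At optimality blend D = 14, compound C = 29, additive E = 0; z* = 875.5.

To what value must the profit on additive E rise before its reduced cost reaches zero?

Check each constraint at x*: catalyst 115/115 (tight); feedstock 86/90 (slack 4); labor 128/128 (tight).
Since feedstock is not tight, its dual is 0.
From A_Bᵀ y = c: 2·y_catalyst + 5·y_labor = 18; 3·y_catalyst + 2·y_labor = 21.5.
Solving: y_catalyst = 6.5, y_labor = 1.
additive E enters the basis when its profit ≥ yᵀa₃ = 6.5·3 + 1·5 = 24.5.

24.5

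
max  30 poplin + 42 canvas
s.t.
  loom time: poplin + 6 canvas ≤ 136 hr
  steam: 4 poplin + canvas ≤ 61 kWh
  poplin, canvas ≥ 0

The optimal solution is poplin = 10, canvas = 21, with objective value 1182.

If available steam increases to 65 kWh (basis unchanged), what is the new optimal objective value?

Check each constraint at x*: loom time 136/136 (tight); steam 61/61 (tight).
From A_Bᵀ y = c: 1·y_loom time + 4·y_steam = 30; 6·y_loom time + 1·y_steam = 42.
Solving: y_loom time = 6, y_steam = 6.
Δz = y_steam·Δb = 6 × (4) = 24, so new z* = 1182 + 24 = 1206.

1206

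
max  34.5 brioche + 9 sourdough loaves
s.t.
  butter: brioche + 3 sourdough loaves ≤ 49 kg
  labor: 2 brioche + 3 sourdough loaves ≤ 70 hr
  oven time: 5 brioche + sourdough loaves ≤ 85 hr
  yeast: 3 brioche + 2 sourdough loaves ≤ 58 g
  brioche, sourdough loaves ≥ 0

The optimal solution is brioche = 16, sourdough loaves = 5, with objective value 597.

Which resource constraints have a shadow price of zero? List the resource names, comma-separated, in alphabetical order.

butter, labor

butter: 31/49 (slack 18)
labor: 47/70 (slack 23)
oven time: 85/85 (binding)
yeast: 58/58 (binding)
By complementary slackness, a constraint with positive slack has shadow price 0 → butter, labor.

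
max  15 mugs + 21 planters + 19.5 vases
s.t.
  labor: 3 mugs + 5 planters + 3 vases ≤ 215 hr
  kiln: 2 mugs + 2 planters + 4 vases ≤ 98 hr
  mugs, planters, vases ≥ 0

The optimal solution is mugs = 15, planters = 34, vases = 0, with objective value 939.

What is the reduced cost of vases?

Both labor and kiln are binding at x*.
Dual feasibility on the basic columns requires 3·y_labor + 2·y_kiln = 15, 5·y_labor + 2·y_kiln = 21.
Solving: y_labor = 3, y_kiln = 3.
Reduced cost of vases: c₃ − yᵀa₃ = 19.5 − (3·3 + 3·4) = 19.5 − 21 = -1.5.

-1.5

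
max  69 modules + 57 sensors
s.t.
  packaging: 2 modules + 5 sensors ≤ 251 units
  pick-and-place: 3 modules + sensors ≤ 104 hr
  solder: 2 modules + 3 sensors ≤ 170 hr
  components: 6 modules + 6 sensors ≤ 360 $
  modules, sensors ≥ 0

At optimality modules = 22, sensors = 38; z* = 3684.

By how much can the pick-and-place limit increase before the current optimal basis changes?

Binding constraints: pick-and-place, components. The basis is B = [[3,1],[6,6]] with det 12.
Per unit increase in pick-and-place, x* moves by d = (0.5, -0.5).
The basis stays optimal until sensors reaches 0; allowable increase = 76 hr.

76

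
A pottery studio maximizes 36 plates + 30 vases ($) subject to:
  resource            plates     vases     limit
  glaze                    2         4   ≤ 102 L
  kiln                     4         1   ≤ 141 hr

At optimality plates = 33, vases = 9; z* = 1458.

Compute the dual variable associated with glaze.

Both glaze and kiln are binding at x*.
The binding rows give the dual system: 2·y_glaze + 4·y_kiln = 36 and 4·y_glaze + 1·y_kiln = 30.
→ y_glaze = 6 and y_kiln = 6.
Shadow price of glaze = 6.

6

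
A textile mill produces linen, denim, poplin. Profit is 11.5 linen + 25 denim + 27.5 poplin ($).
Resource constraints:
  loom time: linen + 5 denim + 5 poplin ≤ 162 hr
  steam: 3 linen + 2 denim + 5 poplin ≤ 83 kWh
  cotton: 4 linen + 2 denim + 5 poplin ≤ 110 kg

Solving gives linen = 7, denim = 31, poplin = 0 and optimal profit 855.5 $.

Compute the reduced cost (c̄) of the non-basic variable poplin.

Check each constraint at x*: loom time 162/162 (tight); steam 83/83 (tight); cotton 90/110 (slack 20).
Slack constraints have shadow price 0 (complementary slackness).
From A_Bᵀ y = c: 1·y_loom time + 3·y_steam = 11.5; 5·y_loom time + 2·y_steam = 25.
This yields shadow prices y_loom time = 4, y_steam = 2.5.
Reduced cost of poplin: c₃ − yᵀa₃ = 27.5 − (4·5 + 2.5·5) = 27.5 − 32.5 = -5.

-5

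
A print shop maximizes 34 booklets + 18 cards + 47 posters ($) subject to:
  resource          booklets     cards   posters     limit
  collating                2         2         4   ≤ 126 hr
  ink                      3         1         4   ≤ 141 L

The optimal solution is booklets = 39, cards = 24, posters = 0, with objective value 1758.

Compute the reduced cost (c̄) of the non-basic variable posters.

-5

Both collating and ink are binding at x*.
From A_Bᵀ y = c: 2·y_collating + 3·y_ink = 34; 2·y_collating + 1·y_ink = 18.
Solving: y_collating = 5, y_ink = 8.
Reduced cost of posters: c₃ − yᵀa₃ = 47 − (5·4 + 8·4) = 47 − 52 = -5.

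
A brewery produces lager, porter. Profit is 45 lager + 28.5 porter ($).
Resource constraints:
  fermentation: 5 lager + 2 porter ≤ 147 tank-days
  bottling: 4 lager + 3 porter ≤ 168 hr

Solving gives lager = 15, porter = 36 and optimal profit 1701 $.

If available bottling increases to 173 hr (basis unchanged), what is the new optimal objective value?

1738.5

At the optimum: fermentation uses 147 of 147 (binding); bottling uses 168 of 168 (binding).
The binding rows give the dual system: 5·y_fermentation + 4·y_bottling = 45 and 2·y_fermentation + 3·y_bottling = 28.5.
Solving: y_fermentation = 3, y_bottling = 7.5.
Δz = y_bottling·Δb = 7.5 × (5) = 37.5, so new z* = 1701 + 37.5 = 1738.5.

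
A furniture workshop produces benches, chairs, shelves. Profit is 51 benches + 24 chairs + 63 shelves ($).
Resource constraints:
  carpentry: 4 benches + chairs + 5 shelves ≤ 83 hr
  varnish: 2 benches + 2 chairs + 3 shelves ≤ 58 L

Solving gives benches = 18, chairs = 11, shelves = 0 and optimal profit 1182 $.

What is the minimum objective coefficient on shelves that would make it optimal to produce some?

At the optimum: carpentry uses 83 of 83 (binding); varnish uses 58 of 58 (binding).
Dual feasibility on the basic columns requires 4·y_carpentry + 2·y_varnish = 51, 1·y_carpentry + 2·y_varnish = 24.
→ y_carpentry = 9 and y_varnish = 7.5.
shelves enters the basis when its profit ≥ yᵀa₃ = 9·5 + 7.5·3 = 67.5.

67.5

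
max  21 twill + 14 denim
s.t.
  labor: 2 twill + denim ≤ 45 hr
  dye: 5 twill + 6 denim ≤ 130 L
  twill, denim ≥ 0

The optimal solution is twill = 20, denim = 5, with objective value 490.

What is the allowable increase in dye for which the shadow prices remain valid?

Binding constraints: labor, dye. The basis is B = [[2,1],[5,6]] with det 7.
Per unit increase in dye, x* moves by d = (-0.1429, 0.2857).
The basis stays optimal until twill reaches 0; allowable increase = 140 L.

140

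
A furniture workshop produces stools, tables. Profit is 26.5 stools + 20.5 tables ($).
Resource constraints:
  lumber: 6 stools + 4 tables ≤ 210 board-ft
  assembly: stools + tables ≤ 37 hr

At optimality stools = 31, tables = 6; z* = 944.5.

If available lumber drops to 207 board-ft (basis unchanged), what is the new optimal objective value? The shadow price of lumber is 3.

Δb = -3, so new z* = 944.5 + (3)·(-3) = 944.5 − 9 = 935.5.

935.5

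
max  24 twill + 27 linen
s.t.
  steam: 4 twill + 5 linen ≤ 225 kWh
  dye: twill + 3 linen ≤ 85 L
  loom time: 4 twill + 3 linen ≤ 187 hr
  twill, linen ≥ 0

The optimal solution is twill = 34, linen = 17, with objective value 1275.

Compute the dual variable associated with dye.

4

Check each constraint at x*: steam 221/225 (slack 4); dye 85/85 (tight); loom time 187/187 (tight).
Slack constraints have shadow price 0 (complementary slackness).
The binding rows give the dual system: 1·y_dye + 4·y_loom time = 24 and 3·y_dye + 3·y_loom time = 27.
→ y_dye = 4 and y_loom time = 5.
Shadow price of dye = 4.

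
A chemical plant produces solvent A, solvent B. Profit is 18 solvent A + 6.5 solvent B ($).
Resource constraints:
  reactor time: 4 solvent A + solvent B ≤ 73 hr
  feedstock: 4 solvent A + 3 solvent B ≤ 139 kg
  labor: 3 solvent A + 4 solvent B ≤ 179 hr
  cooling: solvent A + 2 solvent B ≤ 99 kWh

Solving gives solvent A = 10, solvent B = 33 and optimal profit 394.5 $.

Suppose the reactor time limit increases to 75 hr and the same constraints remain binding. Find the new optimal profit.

401.5

At the optimum: reactor time uses 73 of 73 (binding); feedstock uses 139 of 139 (binding); labor uses 162 of 179 (slack = 17); cooling uses 76 of 99 (slack = 23).
Slack constraints have shadow price 0 (complementary slackness).
Dual feasibility on the basic columns requires 4·y_reactor time + 4·y_feedstock = 18, 1·y_reactor time + 3·y_feedstock = 6.5.
Solving: y_reactor time = 3.5, y_feedstock = 1.
Δz = y_reactor time·Δb = 3.5 × (2) = 7, so new z* = 394.5 + 7 = 401.5.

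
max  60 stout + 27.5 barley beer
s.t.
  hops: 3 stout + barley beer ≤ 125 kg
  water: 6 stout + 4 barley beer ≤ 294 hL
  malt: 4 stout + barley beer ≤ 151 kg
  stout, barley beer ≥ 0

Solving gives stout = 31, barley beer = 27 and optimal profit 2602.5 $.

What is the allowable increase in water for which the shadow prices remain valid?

Binding constraints: water, malt. The basis is B = [[6,4],[4,1]] with det -10.
Per unit increase in water, x* moves by d = (-0.1, 0.4).
The basis stays optimal until hops becomes binding; allowable increase = 50 hL.

50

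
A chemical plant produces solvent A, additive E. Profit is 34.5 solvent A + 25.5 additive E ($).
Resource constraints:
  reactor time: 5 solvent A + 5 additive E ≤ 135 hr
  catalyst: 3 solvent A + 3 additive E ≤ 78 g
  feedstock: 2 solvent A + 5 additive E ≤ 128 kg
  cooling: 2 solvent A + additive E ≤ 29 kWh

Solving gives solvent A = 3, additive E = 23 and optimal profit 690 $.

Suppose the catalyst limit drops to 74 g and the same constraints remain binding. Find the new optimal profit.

At the optimum: reactor time uses 130 of 135 (slack = 5); catalyst uses 78 of 78 (binding); feedstock uses 121 of 128 (slack = 7); cooling uses 29 of 29 (binding).
Slack constraints have shadow price 0 (complementary slackness).
Dual feasibility on the basic columns requires 3·y_catalyst + 2·y_cooling = 34.5, 3·y_catalyst + 1·y_cooling = 25.5.
This yields shadow prices y_catalyst = 5.5, y_cooling = 9.
Δz = y_catalyst·Δb = 5.5 × (-4) = -22, so new z* = 690 − 22 = 668.

668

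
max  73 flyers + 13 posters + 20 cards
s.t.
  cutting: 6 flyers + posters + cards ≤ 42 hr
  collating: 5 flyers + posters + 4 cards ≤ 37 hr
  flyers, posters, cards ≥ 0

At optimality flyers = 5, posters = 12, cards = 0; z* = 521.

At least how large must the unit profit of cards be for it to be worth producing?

28

At the optimum: cutting uses 42 of 42 (binding); collating uses 37 of 37 (binding).
The binding rows give the dual system: 6·y_cutting + 5·y_collating = 73 and 1·y_cutting + 1·y_collating = 13.
Solving: y_cutting = 8, y_collating = 5.
cards enters the basis when its profit ≥ yᵀa₃ = 8·1 + 5·4 = 28.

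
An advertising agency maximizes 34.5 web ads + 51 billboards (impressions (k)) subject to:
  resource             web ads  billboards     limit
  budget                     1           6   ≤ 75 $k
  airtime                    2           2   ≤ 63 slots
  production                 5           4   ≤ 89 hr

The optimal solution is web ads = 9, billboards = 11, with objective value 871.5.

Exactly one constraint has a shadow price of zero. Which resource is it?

airtime

budget: 75/75 (binding)
airtime: 40/63 (slack 23)
production: 89/89 (binding)
By complementary slackness, a constraint with positive slack has shadow price 0 → airtime.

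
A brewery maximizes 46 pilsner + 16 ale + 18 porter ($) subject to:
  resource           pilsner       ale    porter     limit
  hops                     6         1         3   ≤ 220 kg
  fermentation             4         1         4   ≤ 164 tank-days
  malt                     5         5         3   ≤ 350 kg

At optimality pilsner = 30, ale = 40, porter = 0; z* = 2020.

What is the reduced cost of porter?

-6

Binding: hops and malt. Non-binding: fermentation (4 unused).
Slack constraints have shadow price 0 (complementary slackness).
Dual feasibility on the basic columns requires 6·y_hops + 5·y_malt = 46, 1·y_hops + 5·y_malt = 16.
This yields shadow prices y_hops = 6, y_malt = 2.
Reduced cost of porter: c₃ − yᵀa₃ = 18 − (6·3 + 2·3) = 18 − 24 = -6.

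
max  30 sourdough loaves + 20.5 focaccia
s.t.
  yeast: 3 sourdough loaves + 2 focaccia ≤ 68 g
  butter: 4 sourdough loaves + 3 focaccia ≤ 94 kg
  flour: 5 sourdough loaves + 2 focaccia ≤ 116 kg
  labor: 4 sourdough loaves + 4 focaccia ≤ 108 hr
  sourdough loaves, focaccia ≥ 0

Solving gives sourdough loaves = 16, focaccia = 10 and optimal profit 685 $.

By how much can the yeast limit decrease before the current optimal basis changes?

Binding constraints: yeast, butter. The basis is B = [[3,2],[4,3]] with det 1.
Per unit decrease in yeast, x* moves by d = (-3, 4).
The basis stays optimal until labor becomes binding; allowable decrease = 1 g.

1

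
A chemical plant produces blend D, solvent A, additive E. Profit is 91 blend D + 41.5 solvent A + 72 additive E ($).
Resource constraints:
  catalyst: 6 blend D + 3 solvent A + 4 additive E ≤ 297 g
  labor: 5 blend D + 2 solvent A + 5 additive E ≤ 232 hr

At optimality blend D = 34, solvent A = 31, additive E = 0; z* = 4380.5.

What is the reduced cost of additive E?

-2

Check each constraint at x*: catalyst 297/297 (tight); labor 232/232 (tight).
Dual feasibility on the basic columns requires 6·y_catalyst + 5·y_labor = 91, 3·y_catalyst + 2·y_labor = 41.5.
→ y_catalyst = 8.5 and y_labor = 8.
Reduced cost of additive E: c₃ − yᵀa₃ = 72 − (8.5·4 + 8·5) = 72 − 74 = -2.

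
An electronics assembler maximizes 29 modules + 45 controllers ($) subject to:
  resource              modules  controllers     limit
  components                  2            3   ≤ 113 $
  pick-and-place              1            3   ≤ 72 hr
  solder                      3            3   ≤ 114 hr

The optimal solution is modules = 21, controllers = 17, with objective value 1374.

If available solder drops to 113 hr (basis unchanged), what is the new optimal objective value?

1367

At the optimum: components uses 93 of 113 (slack = 20); pick-and-place uses 72 of 72 (binding); solder uses 114 of 114 (binding).
By complementary slackness, y = 0 for the non-binding constraint.
From A_Bᵀ y = c: 1·y_pick-and-place + 3·y_solder = 29; 3·y_pick-and-place + 3·y_solder = 45.
→ y_pick-and-place = 8 and y_solder = 7.
Δz = y_solder·Δb = 7 × (-1) = -7, so new z* = 1374 − 7 = 1367.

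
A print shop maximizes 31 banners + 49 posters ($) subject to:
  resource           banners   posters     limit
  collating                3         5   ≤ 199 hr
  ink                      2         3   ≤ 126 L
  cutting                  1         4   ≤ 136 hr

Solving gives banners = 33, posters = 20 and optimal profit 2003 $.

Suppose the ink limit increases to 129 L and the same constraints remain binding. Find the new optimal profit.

Check each constraint at x*: collating 199/199 (tight); ink 126/126 (tight); cutting 113/136 (slack 23).
By complementary slackness, y = 0 for the non-binding constraint.
The binding rows give the dual system: 3·y_collating + 2·y_ink = 31 and 5·y_collating + 3·y_ink = 49.
This yields shadow prices y_collating = 5, y_ink = 8.
Δz = y_ink·Δb = 8 × (3) = 24, so new z* = 2003 + 24 = 2027.

2027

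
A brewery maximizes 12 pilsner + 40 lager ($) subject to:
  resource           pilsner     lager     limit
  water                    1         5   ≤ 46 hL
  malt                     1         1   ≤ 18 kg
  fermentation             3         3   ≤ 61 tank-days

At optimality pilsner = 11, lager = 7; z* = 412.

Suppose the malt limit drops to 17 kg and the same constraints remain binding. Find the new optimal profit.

407

Binding: water and malt. Non-binding: fermentation (7 unused).
Since fermentation is not tight, its dual is 0.
From A_Bᵀ y = c: 1·y_water + 1·y_malt = 12; 5·y_water + 1·y_malt = 40.
Solving: y_water = 7, y_malt = 5.
Δz = y_malt·Δb = 5 × (-1) = -5, so new z* = 412 − 5 = 407.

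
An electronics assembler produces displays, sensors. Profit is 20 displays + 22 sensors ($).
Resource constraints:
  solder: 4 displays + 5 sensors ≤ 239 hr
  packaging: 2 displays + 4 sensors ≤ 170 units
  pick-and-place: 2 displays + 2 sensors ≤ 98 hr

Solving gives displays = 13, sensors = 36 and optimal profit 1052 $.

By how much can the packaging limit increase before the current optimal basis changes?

Binding constraints: packaging, pick-and-place. The basis is B = [[2,4],[2,2]] with det -4.
Per unit increase in packaging, x* moves by d = (-0.5, 0.5).
The basis stays optimal until solder becomes binding; allowable increase = 14 units.

14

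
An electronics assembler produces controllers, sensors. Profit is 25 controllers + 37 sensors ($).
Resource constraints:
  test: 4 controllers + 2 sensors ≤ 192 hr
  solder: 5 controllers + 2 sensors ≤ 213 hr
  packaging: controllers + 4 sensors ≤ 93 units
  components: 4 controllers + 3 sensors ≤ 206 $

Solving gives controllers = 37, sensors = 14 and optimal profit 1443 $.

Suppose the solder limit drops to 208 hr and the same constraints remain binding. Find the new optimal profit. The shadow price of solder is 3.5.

Δb = -5, so new z* = 1443 + (3.5)·(-5) = 1443 − 17.5 = 1425.5.

1425.5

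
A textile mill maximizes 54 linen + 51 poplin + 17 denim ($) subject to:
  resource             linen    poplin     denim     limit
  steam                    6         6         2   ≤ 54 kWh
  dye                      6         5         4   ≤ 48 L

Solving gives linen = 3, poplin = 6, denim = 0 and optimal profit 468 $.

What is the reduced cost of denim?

At the optimum: steam uses 54 of 54 (binding); dye uses 48 of 48 (binding).
The binding rows give the dual system: 6·y_steam + 6·y_dye = 54 and 6·y_steam + 5·y_dye = 51.
This yields shadow prices y_steam = 6, y_dye = 3.
Reduced cost of denim: c₃ − yᵀa₃ = 17 − (6·2 + 3·4) = 17 − 24 = -7.

-7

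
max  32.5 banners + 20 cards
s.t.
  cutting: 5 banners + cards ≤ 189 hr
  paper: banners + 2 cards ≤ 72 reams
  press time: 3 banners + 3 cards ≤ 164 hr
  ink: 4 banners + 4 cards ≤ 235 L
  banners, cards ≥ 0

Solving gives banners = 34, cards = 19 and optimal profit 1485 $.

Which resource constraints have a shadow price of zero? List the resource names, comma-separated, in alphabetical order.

ink, press time

cutting: 189/189 (binding)
paper: 72/72 (binding)
press time: 159/164 (slack 5)
ink: 212/235 (slack 23)
By complementary slackness, a constraint with positive slack has shadow price 0 → ink, press time.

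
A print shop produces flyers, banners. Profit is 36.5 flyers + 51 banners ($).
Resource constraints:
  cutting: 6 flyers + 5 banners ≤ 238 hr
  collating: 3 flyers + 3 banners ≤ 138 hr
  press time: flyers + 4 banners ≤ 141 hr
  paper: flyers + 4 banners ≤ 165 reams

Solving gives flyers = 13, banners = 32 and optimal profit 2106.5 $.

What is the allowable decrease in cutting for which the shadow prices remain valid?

Binding constraints: cutting, press time. The basis is B = [[6,5],[1,4]] with det 19.
Per unit decrease in cutting, x* moves by d = (-0.2105, 0.0526).
The basis stays optimal until flyers reaches 0; allowable decrease = 61.75 hr.

61.75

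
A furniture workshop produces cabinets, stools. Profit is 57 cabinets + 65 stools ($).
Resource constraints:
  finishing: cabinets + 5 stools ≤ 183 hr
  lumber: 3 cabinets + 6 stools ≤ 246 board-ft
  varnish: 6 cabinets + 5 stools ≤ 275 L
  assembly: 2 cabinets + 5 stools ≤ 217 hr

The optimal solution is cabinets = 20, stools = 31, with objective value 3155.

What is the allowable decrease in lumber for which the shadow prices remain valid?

Binding constraints: lumber, varnish. The basis is B = [[3,6],[6,5]] with det -21.
Per unit decrease in lumber, x* moves by d = (0.2381, -0.2857).
The basis stays optimal until stools reaches 0; allowable decrease = 108.5 board-ft.

108.5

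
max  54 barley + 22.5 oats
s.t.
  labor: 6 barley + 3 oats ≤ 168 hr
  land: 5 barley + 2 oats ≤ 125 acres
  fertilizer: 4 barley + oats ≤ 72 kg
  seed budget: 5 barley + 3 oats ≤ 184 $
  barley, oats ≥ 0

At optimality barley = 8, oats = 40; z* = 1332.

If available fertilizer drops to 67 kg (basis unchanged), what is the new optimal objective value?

1309.5

At the optimum: labor uses 168 of 168 (binding); land uses 120 of 125 (slack = 5); fertilizer uses 72 of 72 (binding); seed budget uses 160 of 184 (slack = 24).
Slack constraints have shadow price 0 (complementary slackness).
The binding rows give the dual system: 6·y_labor + 4·y_fertilizer = 54 and 3·y_labor + 1·y_fertilizer = 22.5.
Solving: y_labor = 6, y_fertilizer = 4.5.
Δz = y_fertilizer·Δb = 4.5 × (-5) = -22.5, so new z* = 1332 − 22.5 = 1309.5.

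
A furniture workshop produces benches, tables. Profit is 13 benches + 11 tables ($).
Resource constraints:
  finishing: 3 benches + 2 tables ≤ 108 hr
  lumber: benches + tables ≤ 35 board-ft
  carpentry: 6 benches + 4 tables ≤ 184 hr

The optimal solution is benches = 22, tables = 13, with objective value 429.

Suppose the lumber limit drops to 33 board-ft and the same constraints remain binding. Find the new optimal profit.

415

Check each constraint at x*: finishing 92/108 (slack 16); lumber 35/35 (tight); carpentry 184/184 (tight).
By complementary slackness, y = 0 for the non-binding constraint.
The binding rows give the dual system: 1·y_lumber + 6·y_carpentry = 13 and 1·y_lumber + 4·y_carpentry = 11.
→ y_lumber = 7 and y_carpentry = 1.
Δz = y_lumber·Δb = 7 × (-2) = -14, so new z* = 429 − 14 = 415.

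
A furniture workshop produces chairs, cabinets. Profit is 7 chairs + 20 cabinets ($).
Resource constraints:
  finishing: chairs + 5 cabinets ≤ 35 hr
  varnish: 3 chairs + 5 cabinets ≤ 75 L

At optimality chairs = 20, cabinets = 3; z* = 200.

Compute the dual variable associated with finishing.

2.5

At the optimum: finishing uses 35 of 35 (binding); varnish uses 75 of 75 (binding).
From A_Bᵀ y = c: 1·y_finishing + 3·y_varnish = 7; 5·y_finishing + 5·y_varnish = 20.
Solving: y_finishing = 2.5, y_varnish = 1.5.
Shadow price of finishing = 2.5.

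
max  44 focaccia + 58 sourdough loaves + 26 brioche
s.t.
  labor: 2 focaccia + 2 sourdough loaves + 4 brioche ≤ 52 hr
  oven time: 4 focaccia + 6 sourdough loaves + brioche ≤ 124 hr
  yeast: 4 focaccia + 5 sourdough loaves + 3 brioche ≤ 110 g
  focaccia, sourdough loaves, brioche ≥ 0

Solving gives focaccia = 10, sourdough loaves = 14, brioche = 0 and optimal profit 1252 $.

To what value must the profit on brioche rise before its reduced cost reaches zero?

Binding: oven time and yeast. Non-binding: labor (4 unused).
By complementary slackness, y = 0 for the non-binding constraint.
From A_Bᵀ y = c: 4·y_oven time + 4·y_yeast = 44; 6·y_oven time + 5·y_yeast = 58.
This yields shadow prices y_oven time = 3, y_yeast = 8.
brioche enters the basis when its profit ≥ yᵀa₃ = 3·1 + 8·3 = 27.

27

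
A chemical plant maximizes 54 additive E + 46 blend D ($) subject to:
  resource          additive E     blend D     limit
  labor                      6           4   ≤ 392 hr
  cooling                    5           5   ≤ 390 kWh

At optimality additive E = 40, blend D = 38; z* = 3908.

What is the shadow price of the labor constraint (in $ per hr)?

4

Both labor and cooling are binding at x*.
The binding rows give the dual system: 6·y_labor + 5·y_cooling = 54 and 4·y_labor + 5·y_cooling = 46.
This yields shadow prices y_labor = 4, y_cooling = 6.
Shadow price of labor = 4.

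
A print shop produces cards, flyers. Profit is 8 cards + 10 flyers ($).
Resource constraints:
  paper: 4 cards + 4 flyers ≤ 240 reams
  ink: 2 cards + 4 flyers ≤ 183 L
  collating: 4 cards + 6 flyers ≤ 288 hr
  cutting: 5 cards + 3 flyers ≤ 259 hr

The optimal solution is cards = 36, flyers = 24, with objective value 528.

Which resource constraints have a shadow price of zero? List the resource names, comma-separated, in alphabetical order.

paper: 240/240 (binding)
ink: 168/183 (slack 15)
collating: 288/288 (binding)
cutting: 252/259 (slack 7)
By complementary slackness, a constraint with positive slack has shadow price 0 → cutting, ink.

cutting, ink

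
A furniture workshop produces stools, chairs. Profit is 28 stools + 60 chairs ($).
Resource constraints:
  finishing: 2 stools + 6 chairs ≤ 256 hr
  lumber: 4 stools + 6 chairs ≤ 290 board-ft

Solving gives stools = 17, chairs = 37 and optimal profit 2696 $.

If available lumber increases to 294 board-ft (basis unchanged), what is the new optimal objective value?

2712

Both finishing and lumber are binding at x*.
Dual feasibility on the basic columns requires 2·y_finishing + 4·y_lumber = 28, 6·y_finishing + 6·y_lumber = 60.
→ y_finishing = 6 and y_lumber = 4.
Δz = y_lumber·Δb = 4 × (4) = 16, so new z* = 2696 + 16 = 2712.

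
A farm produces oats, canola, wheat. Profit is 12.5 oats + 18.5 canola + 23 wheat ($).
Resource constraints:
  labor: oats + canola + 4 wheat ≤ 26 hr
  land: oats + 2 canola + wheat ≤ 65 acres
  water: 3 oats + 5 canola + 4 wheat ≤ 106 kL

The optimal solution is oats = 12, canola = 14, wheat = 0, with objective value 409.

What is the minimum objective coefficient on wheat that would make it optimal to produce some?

Check each constraint at x*: labor 26/26 (tight); land 40/65 (slack 25); water 106/106 (tight).
Since land is not tight, its dual is 0.
The binding rows give the dual system: 1·y_labor + 3·y_water = 12.5 and 1·y_labor + 5·y_water = 18.5.
→ y_labor = 3.5 and y_water = 3.
wheat enters the basis when its profit ≥ yᵀa₃ = 3.5·4 + 3·4 = 26.

26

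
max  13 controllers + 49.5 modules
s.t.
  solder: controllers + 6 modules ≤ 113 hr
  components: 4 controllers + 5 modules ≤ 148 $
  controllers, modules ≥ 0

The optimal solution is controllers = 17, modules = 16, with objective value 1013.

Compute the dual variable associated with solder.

7

At the optimum: solder uses 113 of 113 (binding); components uses 148 of 148 (binding).
Dual feasibility on the basic columns requires 1·y_solder + 4·y_components = 13, 6·y_solder + 5·y_components = 49.5.
This yields shadow prices y_solder = 7, y_components = 1.5.
Shadow price of solder = 7.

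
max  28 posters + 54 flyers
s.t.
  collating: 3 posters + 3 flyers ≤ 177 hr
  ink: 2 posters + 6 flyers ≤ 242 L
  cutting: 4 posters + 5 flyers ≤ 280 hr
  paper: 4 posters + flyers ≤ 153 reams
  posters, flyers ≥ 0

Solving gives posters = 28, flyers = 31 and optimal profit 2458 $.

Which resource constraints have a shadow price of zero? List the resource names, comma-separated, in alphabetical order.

cutting, paper

collating: 177/177 (binding)
ink: 242/242 (binding)
cutting: 267/280 (slack 13)
paper: 143/153 (slack 10)
By complementary slackness, a constraint with positive slack has shadow price 0 → cutting, paper.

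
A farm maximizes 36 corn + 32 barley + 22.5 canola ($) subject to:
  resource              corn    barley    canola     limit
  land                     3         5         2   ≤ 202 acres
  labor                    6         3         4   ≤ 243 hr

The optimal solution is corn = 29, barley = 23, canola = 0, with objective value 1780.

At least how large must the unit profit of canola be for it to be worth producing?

24

Both land and labor are binding at x*.
Dual feasibility on the basic columns requires 3·y_land + 6·y_labor = 36, 5·y_land + 3·y_labor = 32.
→ y_land = 4 and y_labor = 4.
canola enters the basis when its profit ≥ yᵀa₃ = 4·2 + 4·4 = 24.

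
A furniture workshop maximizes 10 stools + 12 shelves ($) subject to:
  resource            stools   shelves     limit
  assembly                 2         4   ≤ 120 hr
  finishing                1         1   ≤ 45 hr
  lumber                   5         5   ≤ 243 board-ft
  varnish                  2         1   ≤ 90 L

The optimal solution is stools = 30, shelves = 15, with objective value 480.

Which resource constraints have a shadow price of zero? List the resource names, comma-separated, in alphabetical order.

assembly: 120/120 (binding)
finishing: 45/45 (binding)
lumber: 225/243 (slack 18)
varnish: 75/90 (slack 15)
By complementary slackness, a constraint with positive slack has shadow price 0 → lumber, varnish.

lumber, varnish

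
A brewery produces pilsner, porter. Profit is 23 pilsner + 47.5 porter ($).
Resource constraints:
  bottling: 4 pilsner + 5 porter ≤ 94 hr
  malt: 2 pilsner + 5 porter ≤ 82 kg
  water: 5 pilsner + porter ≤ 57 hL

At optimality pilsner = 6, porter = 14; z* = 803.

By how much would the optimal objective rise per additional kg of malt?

7.5

At the optimum: bottling uses 94 of 94 (binding); malt uses 82 of 82 (binding); water uses 44 of 57 (slack = 13).
Slack constraints have shadow price 0 (complementary slackness).
From A_Bᵀ y = c: 4·y_bottling + 2·y_malt = 23; 5·y_bottling + 5·y_malt = 47.5.
→ y_bottling = 2 and y_malt = 7.5.
Shadow price of malt = 7.5.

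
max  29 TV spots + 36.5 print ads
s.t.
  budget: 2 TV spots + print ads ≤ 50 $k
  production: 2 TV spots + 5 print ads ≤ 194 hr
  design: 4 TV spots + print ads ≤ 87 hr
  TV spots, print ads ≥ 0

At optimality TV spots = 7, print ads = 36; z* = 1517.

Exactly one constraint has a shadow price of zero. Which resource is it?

design

budget: 50/50 (binding)
production: 194/194 (binding)
design: 64/87 (slack 23)
By complementary slackness, a constraint with positive slack has shadow price 0 → design.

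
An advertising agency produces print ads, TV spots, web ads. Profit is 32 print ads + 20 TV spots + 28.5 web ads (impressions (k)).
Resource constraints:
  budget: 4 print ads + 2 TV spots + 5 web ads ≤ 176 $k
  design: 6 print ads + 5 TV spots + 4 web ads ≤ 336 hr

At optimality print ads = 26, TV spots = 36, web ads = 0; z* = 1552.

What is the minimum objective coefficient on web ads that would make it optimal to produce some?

Both budget and design are binding at x*.
The binding rows give the dual system: 4·y_budget + 6·y_design = 32 and 2·y_budget + 5·y_design = 20.
→ y_budget = 5 and y_design = 2.
web ads enters the basis when its profit ≥ yᵀa₃ = 5·5 + 2·4 = 33.

33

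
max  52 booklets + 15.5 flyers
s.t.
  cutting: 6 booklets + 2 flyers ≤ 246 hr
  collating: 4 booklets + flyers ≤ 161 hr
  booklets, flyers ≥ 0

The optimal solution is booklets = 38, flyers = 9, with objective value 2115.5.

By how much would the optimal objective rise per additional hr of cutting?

At the optimum: cutting uses 246 of 246 (binding); collating uses 161 of 161 (binding).
From A_Bᵀ y = c: 6·y_cutting + 4·y_collating = 52; 2·y_cutting + 1·y_collating = 15.5.
Solving: y_cutting = 5, y_collating = 5.5.
Shadow price of cutting = 5.

5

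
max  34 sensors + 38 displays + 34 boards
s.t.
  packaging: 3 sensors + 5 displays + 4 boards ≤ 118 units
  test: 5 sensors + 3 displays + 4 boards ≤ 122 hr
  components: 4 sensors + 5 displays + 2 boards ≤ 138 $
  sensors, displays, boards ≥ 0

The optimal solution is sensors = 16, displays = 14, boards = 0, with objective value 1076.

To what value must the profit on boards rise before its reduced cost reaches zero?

36

At the optimum: packaging uses 118 of 118 (binding); test uses 122 of 122 (binding); components uses 134 of 138 (slack = 4).
Since components is not tight, its dual is 0.
Dual feasibility on the basic columns requires 3·y_packaging + 5·y_test = 34, 5·y_packaging + 3·y_test = 38.
This yields shadow prices y_packaging = 5.5, y_test = 3.5.
boards enters the basis when its profit ≥ yᵀa₃ = 5.5·4 + 3.5·4 = 36.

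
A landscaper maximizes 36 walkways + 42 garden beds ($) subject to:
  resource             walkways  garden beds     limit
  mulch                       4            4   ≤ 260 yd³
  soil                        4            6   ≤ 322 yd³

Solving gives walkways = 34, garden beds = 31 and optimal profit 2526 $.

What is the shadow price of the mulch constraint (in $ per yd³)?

Both mulch and soil are binding at x*.
Dual feasibility on the basic columns requires 4·y_mulch + 4·y_soil = 36, 4·y_mulch + 6·y_soil = 42.
Solving: y_mulch = 6, y_soil = 3.
Shadow price of mulch = 6.

6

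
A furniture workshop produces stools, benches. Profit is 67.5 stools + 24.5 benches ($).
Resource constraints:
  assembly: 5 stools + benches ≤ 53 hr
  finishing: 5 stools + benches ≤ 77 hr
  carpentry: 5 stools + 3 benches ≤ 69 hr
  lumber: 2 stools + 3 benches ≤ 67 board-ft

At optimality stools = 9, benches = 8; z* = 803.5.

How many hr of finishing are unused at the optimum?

finishing used = 5·9 + 1·8 = 53; slack = 77 − 53 = 24.

24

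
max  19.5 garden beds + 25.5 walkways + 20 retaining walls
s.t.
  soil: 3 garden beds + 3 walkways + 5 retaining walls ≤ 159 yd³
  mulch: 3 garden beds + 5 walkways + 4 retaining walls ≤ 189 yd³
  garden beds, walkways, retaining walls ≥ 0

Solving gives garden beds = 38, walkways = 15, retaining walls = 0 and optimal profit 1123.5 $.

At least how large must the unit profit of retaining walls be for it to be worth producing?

29.5

Both soil and mulch are binding at x*.
The binding rows give the dual system: 3·y_soil + 3·y_mulch = 19.5 and 3·y_soil + 5·y_mulch = 25.5.
→ y_soil = 3.5 and y_mulch = 3.
retaining walls enters the basis when its profit ≥ yᵀa₃ = 3.5·5 + 3·4 = 29.5.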